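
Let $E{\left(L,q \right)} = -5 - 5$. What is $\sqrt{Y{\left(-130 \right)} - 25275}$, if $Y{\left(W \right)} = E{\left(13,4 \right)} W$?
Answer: $5 i \sqrt{959} \approx 154.84 i$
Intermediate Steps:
$E{\left(L,q \right)} = -10$
$Y{\left(W \right)} = - 10 W$
$\sqrt{Y{\left(-130 \right)} - 25275} = \sqrt{\left(-10\right) \left(-130\right) - 25275} = \sqrt{1300 - 25275} = \sqrt{-23975} = 5 i \sqrt{959}$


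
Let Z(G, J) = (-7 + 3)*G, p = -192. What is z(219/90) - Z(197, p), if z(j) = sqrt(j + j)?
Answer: 788 + sqrt(1095)/15 ≈ 790.21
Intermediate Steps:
Z(G, J) = -4*G
z(j) = sqrt(2)*sqrt(j) (z(j) = sqrt(2*j) = sqrt(2)*sqrt(j))
z(219/90) - Z(197, p) = sqrt(2)*sqrt(219/90) - (-4)*197 = sqrt(2)*sqrt(219*(1/90)) - 1*(-788) = sqrt(2)*sqrt(73/30) + 788 = sqrt(2)*(sqrt(2190)/30) + 788 = sqrt(1095)/15 + 788 = 788 + sqrt(1095)/15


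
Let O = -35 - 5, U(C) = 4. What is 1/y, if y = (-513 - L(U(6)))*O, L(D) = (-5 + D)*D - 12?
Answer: 1/19880 ≈ 5.0302e-5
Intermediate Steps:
L(D) = -12 + D*(-5 + D) (L(D) = D*(-5 + D) - 12 = -12 + D*(-5 + D))
O = -40
y = 19880 (y = (-513 - (-12 + 4**2 - 5*4))*(-40) = (-513 - (-12 + 16 - 20))*(-40) = (-513 - 1*(-16))*(-40) = (-513 + 16)*(-40) = -497*(-40) = 19880)
1/y = 1/19880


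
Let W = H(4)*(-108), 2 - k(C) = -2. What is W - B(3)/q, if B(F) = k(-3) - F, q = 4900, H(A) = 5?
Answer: -2646001/4900 ≈ -540.00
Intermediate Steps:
k(C) = 4 (k(C) = 2 - 1*(-2) = 2 + 2 = 4)
W = -540 (W = 5*(-108) = -540)
B(F) = 4 - F
W - B(3)/q = -540 - (4 - 1*3)/4900 = -540 - (4 - 3)/4900 = -540 - 1/4900 = -2646001/4900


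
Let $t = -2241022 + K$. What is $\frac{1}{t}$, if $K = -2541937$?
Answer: $- \frac{1}{4782959} \approx -2.0908 \cdot 10^{-7}$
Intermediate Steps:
$t = -4782959$ ($t = -2241022 - 2541937 = -4782959$)
$\frac{1}{t} = \frac{1}{-4782959} = - \frac{1}{4782959}$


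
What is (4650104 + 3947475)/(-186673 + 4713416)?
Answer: 8597579/4526743 ≈ 1.8993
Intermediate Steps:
(4650104 + 3947475)/(-186673 + 4713416) = 8597579/4526743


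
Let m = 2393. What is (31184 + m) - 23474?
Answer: 10103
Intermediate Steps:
(31184 + m) - 23474 = (31184 + 2393) - 23474 = 33577 - 23474 = 10103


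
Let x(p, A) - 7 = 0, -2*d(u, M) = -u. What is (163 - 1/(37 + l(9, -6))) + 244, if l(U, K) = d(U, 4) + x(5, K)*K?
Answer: 409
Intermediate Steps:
d(u, M) = u/2 (d(u, M) = -(-1)*u/2 = u/2)
x(p, A) = 7 (x(p, A) = 7 + 0 = 7)
l(U, K) = U/2 + 7*K
(163 - 1/(37 + l(9, -6))) + 244 = (163 - 1/(37 + ((½)*9 + 7*(-6)))) + 244 = (163 - 1/(37 + (9/2 - 42))) + 244 = (163 - 1/(37 - 75/2)) + 244 = (163 - 1/(-½)) + 244 = (163 - 1*(-2)) + 244 = (163 + 2) + 244 = 165 + 244 = 409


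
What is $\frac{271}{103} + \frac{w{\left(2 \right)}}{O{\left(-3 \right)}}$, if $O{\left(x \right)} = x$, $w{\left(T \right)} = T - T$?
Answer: $\frac{271}{103} \approx 2.6311$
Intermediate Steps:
$w{\left(T \right)} = 0$
$\frac{271}{103} + \frac{w{\left(2 \right)}}{O{\left(-3 \right)}} = \frac{271}{103} + \frac{0}{-3} = 271 \cdot \frac{1}{103} + 0 \left(- \frac{1}{3}\right) = \frac{271}{103} + 0 = \frac{271}{103}$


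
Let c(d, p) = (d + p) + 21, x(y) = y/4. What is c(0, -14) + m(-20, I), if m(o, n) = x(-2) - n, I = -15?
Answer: 43/2 ≈ 21.500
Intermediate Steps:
x(y) = y/4 (x(y) = y*(1/4) = y/4)
m(o, n) = -1/2 - n (m(o, n) = (1/4)*(-2) - n = -1/2 - n)
c(d, p) = 21 + d + p
c(0, -14) + m(-20, I) = (21 + 0 - 14) + (-1/2 - 1*(-15)) = 7 + (-1/2 + 15) = 7 + 29/2 = 43/2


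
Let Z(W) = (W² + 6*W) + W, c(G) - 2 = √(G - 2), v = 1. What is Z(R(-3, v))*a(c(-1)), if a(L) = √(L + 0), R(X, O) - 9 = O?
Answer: 170*√(2 + I*√3) ≈ 259.1 + 96.598*I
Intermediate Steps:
R(X, O) = 9 + O
c(G) = 2 + √(-2 + G) (c(G) = 2 + √(G - 2) = 2 + √(-2 + G))
a(L) = √L
Z(W) = W² + 7*W
Z(R(-3, v))*a(c(-1)) = ((9 + 1)*(7 + (9 + 1)))*√(2 + √(-2 - 1)) = (10*(7 + 10))*√(2 + √(-3)) = (10*17)*√(2 + I*√3) = 170*√(2 + I*√3)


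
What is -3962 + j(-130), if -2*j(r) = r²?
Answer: -12412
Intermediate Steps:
j(r) = -r²/2
-3962 + j(-130) = -3962 - ½*(-130)² = -3962 - ½*16900 = -3962 - 8450 = -12412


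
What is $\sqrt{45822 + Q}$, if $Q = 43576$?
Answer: $\sqrt{89398} \approx 299.0$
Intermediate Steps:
$\sqrt{45822 + Q} = \sqrt{45822 + 43576} = \sqrt{89398}$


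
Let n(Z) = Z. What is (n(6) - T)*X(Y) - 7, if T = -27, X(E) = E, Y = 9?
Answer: 290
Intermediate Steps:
(n(6) - T)*X(Y) - 7 = (6 - 1*(-27))*9 - 7 = (6 + 27)*9 - 7 = 33*9 - 7 = 297 - 7 = 290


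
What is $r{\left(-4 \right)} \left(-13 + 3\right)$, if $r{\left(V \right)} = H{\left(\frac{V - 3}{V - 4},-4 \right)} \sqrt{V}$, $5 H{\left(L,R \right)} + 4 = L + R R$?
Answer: $- \frac{103 i}{2} \approx - 51.5 i$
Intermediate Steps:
$H{\left(L,R \right)} = - \frac{4}{5} + \frac{L}{5} + \frac{R^{2}}{5}$ ($H{\left(L,R \right)} = - \frac{4}{5} + \frac{L + R R}{5} = - \frac{4}{5} + \frac{L + R^{2}}{5} = - \frac{4}{5} + \left(\frac{L}{5} + \frac{R^{2}}{5}\right) = - \frac{4}{5} + \frac{L}{5} + \frac{R^{2}}{5}$)
$r{\left(V \right)} = \sqrt{V} \left(\frac{12}{5} + \frac{-3 + V}{5 \left(-4 + V\right)}\right)$ ($r{\left(V \right)} = \left(- \frac{4}{5} + \frac{\left(V - 3\right) \frac{1}{V - 4}}{5} + \frac{\left(-4\right)^{2}}{5}\right) \sqrt{V} = \left(- \frac{4}{5} + \frac{\left(-3 + V\right) \frac{1}{-4 + V}}{5} + \frac{1}{5} \cdot 16\right) \sqrt{V} = \left(- \frac{4}{5} + \frac{\frac{1}{-4 + V} \left(-3 + V\right)}{5} + \frac{16}{5}\right) \sqrt{V} = \left(- \frac{4}{5} + \frac{-3 + V}{5 \left(-4 + V\right)} + \frac{16}{5}\right) \sqrt{V} = \left(\frac{12}{5} + \frac{-3 + V}{5 \left(-4 + V\right)}\right) \sqrt{V} = \sqrt{V} \left(\frac{12}{5} + \frac{-3 + V}{5 \left(-4 + V\right)}\right)$)
$r{\left(-4 \right)} \left(-13 + 3\right) = \frac{\sqrt{-4} \left(-51 + 13 \left(-4\right)\right)}{5 \left(-4 - 4\right)} \left(-13 + 3\right) = \frac{2 i \left(-51 - 52\right)}{5 \left(-8\right)} \left(-10\right) = \frac{1}{5} \cdot 2 i \left(- \frac{1}{8}\right) \left(-103\right) \left(-10\right) = \frac{103 i}{20} \left(-10\right) = - \frac{103 i}{2}$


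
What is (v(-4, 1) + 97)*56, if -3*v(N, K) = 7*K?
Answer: 15904/3 ≈ 5301.3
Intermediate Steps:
v(N, K) = -7*K/3
(v(-4, 1) + 97)*56 = (-7/3*1 + 97)*56 = (-7/3 + 97)*56 = (284/3)*56 = 15904/3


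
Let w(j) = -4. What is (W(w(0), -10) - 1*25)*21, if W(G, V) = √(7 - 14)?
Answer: -525 + 21*I*√7 ≈ -525.0 + 55.561*I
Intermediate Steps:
W(G, V) = I*√7 (W(G, V) = √(-7) = I*√7)
(W(w(0), -10) - 1*25)*21 = (I*√7 - 1*25)*21 = (I*√7 - 25)*21 = (-25 + I*√7)*21 = -525 + 21*I*√7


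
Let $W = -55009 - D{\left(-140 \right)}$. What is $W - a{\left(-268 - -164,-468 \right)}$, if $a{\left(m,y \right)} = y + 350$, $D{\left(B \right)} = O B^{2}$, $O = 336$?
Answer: $-6640491$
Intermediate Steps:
$D{\left(B \right)} = 336 B^{2}$
$W = -6640609$ ($W = -55009 - 336 \left(-140\right)^{2} = -55009 - 336 \cdot 19600 = -55009 - 6585600 = -6640609$)
$a{\left(m,y \right)} = 350 + y$
$W - a{\left(-268 - -164,-468 \right)} = -6640609 - \left(350 - 468\right) = -6640609 - -118 = -6640609 + 118 = -6640491$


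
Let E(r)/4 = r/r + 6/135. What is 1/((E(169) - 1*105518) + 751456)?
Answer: 45/29067398 ≈ 1.5481e-6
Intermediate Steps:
E(r) = 188/45 (E(r) = 4*(r/r + 6/135) = 4*(1 + 6*(1/135)) = 4*(1 + 2/45) = 4*(47/45) = 188/45)
1/((E(169) - 1*105518) + 751456) = 1/((188/45 - 1*105518) + 751456) = 1/((188/45 - 105518) + 751456) = 1/(-4748122/45 + 751456) = 1/(29067398/45) = 45/29067398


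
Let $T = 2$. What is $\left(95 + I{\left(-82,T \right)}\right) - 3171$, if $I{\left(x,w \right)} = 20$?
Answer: $-3056$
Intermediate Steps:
$\left(95 + I{\left(-82,T \right)}\right) - 3171 = \left(95 + 20\right) - 3171 = 115 - 3171 = -3056$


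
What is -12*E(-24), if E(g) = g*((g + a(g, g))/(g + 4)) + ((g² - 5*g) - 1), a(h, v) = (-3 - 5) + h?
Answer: -37668/5 ≈ -7533.6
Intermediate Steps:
a(h, v) = -8 + h
E(g) = -1 + g² - 5*g + g*(-8 + 2*g)/(4 + g) (E(g) = g*((g + (-8 + g))/(g + 4)) + ((g² - 5*g) - 1) = g*((-8 + 2*g)/(4 + g)) + (-1 + g² - 5*g) = g*(-8 + 2*g)/(4 + g) + (-1 + g² - 5*g) = -1 + g² - 5*g + g*(-8 + 2*g)/(4 + g))
-12*E(-24) = -12*(-4 + (-24)² + (-24)³ - 29*(-24))/(4 - 24) = -12*(-4 + 576 - 13824 + 696)/(-20) = -(-3)*(-12556)/5 = -12*3139/5 = -37668/5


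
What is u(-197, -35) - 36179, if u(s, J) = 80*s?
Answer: -51939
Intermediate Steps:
u(-197, -35) - 36179 = 80*(-197) - 36179 = -15760 - 36179 = -51939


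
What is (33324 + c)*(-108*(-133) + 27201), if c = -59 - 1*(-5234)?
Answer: 1600210935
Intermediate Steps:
c = 5175 (c = -59 + 5234 = 5175)
(33324 + c)*(-108*(-133) + 27201) = (33324 + 5175)*(-108*(-133) + 27201) = 38499*(14364 + 27201) = 38499*41565 = 1600210935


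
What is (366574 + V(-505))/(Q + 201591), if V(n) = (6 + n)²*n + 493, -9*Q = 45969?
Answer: -188067657/294725 ≈ -638.11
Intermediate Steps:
Q = -15323/3 (Q = -⅑*45969 = -15323/3 ≈ -5107.7)
V(n) = 493 + n*(6 + n)² (V(n) = n*(6 + n)² + 493 = 493 + n*(6 + n)²)
(366574 + V(-505))/(Q + 201591) = (366574 + (493 - 505*(6 - 505)²))/(-15323/3 + 201591) = (366574 + (493 - 505*(-499)²))/(589450/3) = (366574 + (493 - 505*249001))*(3/589450) = (366574 + (493 - 125745505))*(3/589450) = (366574 - 125745012)*(3/589450) = -125378438*3/589450 = -188067657/294725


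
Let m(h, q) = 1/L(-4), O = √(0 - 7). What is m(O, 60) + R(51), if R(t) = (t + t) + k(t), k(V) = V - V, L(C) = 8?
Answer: 817/8 ≈ 102.13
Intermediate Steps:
O = I*√7 (O = √(-7) = I*√7 ≈ 2.6458*I)
k(V) = 0
m(h, q) = ⅛ (m(h, q) = 1/8 = ⅛)
R(t) = 2*t (R(t) = (t + t) + 0 = 2*t + 0 = 2*t)
m(O, 60) + R(51) = ⅛ + 2*51 = ⅛ + 102 = 817/8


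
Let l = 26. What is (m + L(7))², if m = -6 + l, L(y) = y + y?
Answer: 1156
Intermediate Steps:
L(y) = 2*y
m = 20 (m = -6 + 26 = 20)
(m + L(7))² = (20 + 2*7)² = (20 + 14)² = 34² = 1156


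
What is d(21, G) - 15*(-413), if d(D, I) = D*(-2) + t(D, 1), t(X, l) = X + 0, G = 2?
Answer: 6174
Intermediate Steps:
t(X, l) = X
d(D, I) = -D (d(D, I) = D*(-2) + D = -2*D + D = -D)
d(21, G) - 15*(-413) = -1*21 - 15*(-413) = -21 + 6195 = 6174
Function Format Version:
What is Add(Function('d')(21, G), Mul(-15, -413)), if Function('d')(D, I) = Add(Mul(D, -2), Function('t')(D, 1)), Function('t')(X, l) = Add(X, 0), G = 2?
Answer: 6174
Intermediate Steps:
Function('t')(X, l) = X
Function('d')(D, I) = Mul(-1, D) (Function('d')(D, I) = Add(Mul(D, -2), D) = Add(Mul(-2, D), D) = Mul(-1, D))
Add(Function('d')(21, G), Mul(-15, -413)) = Add(Mul(-1, 21), Mul(-15, -413)) = Add(-21, 6195) = 6174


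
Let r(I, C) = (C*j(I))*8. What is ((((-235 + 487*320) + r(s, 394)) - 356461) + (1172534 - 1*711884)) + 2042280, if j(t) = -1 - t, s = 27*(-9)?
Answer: 3064858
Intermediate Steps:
s = -243
r(I, C) = 8*C*(-1 - I) (r(I, C) = (C*(-1 - I))*8 = 8*C*(-1 - I))
((((-235 + 487*320) + r(s, 394)) - 356461) + (1172534 - 1*711884)) + 2042280 = ((((-235 + 487*320) - 8*394*(1 - 243)) - 356461) + (1172534 - 1*711884)) + 2042280 = ((((-235 + 155840) - 8*394*(-242)) - 356461) + (1172534 - 711884)) + 2042280 = (((155605 + 762784) - 356461) + 460650) + 2042280 = ((918389 - 356461) + 460650) + 2042280 = (561928 + 460650) + 2042280 = 1022578 + 2042280 = 3064858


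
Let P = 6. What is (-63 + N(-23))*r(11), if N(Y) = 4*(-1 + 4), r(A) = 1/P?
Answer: -17/2 ≈ -8.5000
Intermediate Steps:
r(A) = ⅙ (r(A) = 1/6 = ⅙)
N(Y) = 12 (N(Y) = 4*3 = 12)
(-63 + N(-23))*r(11) = (-63 + 12)*(⅙) = -51*⅙ = -17/2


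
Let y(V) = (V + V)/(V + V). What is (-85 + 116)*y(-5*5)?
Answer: 31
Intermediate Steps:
y(V) = 1 (y(V) = (2*V)/((2*V)) = (2*V)*(1/(2*V)) = 1)
(-85 + 116)*y(-5*5) = (-85 + 116)*1 = 31*1 = 31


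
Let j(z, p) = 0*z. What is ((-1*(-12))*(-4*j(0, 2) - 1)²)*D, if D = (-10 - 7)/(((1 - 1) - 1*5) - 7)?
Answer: 17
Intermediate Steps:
j(z, p) = 0
D = 17/12 (D = -17/((0 - 5) - 7) = -17/(-5 - 7) = -17/(-12) = -17*(-1/12) = 17/12 ≈ 1.4167)
((-1*(-12))*(-4*j(0, 2) - 1)²)*D = ((-1*(-12))*(-4*0 - 1)²)*(17/12) = (12*(0 - 1)²)*(17/12) = (12*(-1)²)*(17/12) = (12*1)*(17/12) = 12*(17/12) = 17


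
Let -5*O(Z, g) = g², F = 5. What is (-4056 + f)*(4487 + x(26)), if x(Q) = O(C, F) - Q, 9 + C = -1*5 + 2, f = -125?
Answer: -18630536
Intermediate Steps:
C = -12 (C = -9 + (-1*5 + 2) = -9 + (-5 + 2) = -9 - 3 = -12)
O(Z, g) = -g²/5
x(Q) = -5 - Q (x(Q) = -⅕*5² - Q = -⅕*25 - Q = -5 - Q)
(-4056 + f)*(4487 + x(26)) = (-4056 - 125)*(4487 + (-5 - 1*26)) = -4181*(4487 + (-5 - 26)) = -4181*(4487 - 31) = -4181*4456 = -18630536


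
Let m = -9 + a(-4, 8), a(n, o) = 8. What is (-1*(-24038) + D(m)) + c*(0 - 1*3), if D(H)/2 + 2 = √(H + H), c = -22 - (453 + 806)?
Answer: 27877 + 2*I*√2 ≈ 27877.0 + 2.8284*I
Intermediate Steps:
m = -1 (m = -9 + 8 = -1)
c = -1281 (c = -22 - 1*1259 = -22 - 1259 = -1281)
D(H) = -4 + 2*√2*√H (D(H) = -4 + 2*√(H + H) = -4 + 2*√(2*H) = -4 + 2*(√2*√H) = -4 + 2*√2*√H)
(-1*(-24038) + D(m)) + c*(0 - 1*3) = (-1*(-24038) + (-4 + 2*√2*√(-1))) - 1281*(0 - 1*3) = (24038 + (-4 + 2*√2*I)) - 1281*(0 - 3) = (24038 + (-4 + 2*I*√2)) - 1281*(-3) = (24034 + 2*I*√2) + 3843 = 27877 + 2*I*√2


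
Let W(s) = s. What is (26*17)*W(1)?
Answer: 442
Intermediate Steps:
(26*17)*W(1) = (26*17)*1 = 442*1 = 442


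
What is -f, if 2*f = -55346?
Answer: 27673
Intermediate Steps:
f = -27673 (f = (1/2)*(-55346) = -27673)
-f = -1*(-27673) = 27673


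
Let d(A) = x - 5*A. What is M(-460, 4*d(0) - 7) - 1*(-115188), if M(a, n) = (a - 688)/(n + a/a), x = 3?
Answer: 344990/3 ≈ 1.1500e+5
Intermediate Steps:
d(A) = 3 - 5*A
M(a, n) = (-688 + a)/(1 + n) (M(a, n) = (-688 + a)/(n + 1) = (-688 + a)/(1 + n))
M(-460, 4*d(0) - 7) - 1*(-115188) = (-688 - 460)/(1 + (4*(3 - 5*0) - 7)) - 1*(-115188) = -1148/(1 + (4*(3 + 0) - 7)) + 115188 = -1148/(1 + (4*3 - 7)) + 115188 = -1148/(1 + (12 - 7)) + 115188 = -1148/(1 + 5) + 115188 = -1148/6 + 115188 = (1/6)*(-1148) + 115188 = -574/3 + 115188 = 344990/3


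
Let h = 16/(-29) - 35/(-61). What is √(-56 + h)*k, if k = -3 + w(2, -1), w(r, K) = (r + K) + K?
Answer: -15*I*√7007009/1769 ≈ -22.446*I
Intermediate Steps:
w(r, K) = r + 2*K (w(r, K) = (K + r) + K = r + 2*K)
h = 39/1769 (h = 16*(-1/29) - 35*(-1/61) = -16/29 + 35/61 = 39/1769 ≈ 0.022046)
k = -3 (k = -3 + (2 + 2*(-1)) = -3 + (2 - 2) = -3 + 0 = -3)
√(-56 + h)*k = √(-56 + 39/1769)*(-3) = √(-99025/1769)*(-3) = (5*I*√7007009/1769)*(-3) = -15*I*√7007009/1769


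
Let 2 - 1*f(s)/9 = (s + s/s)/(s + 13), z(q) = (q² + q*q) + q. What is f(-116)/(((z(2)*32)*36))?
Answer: 91/131840 ≈ 0.00069023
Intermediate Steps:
z(q) = q + 2*q² (z(q) = (q² + q²) + q = 2*q² + q = q + 2*q²)
f(s) = 18 - 9*(1 + s)/(13 + s) (f(s) = 18 - 9*(s + s/s)/(s + 13) = 18 - 9*(s + 1)/(13 + s) = 18 - 9*(1 + s)/(13 + s))
f(-116)/(((z(2)*32)*36)) = (9*(25 - 116)/(13 - 116))/((((2*(1 + 2*2))*32)*36)) = (9*(-91)/(-103))/((((2*(1 + 4))*32)*36)) = (9*(-1/103)*(-91))/((((2*5)*32)*36)) = 819/(103*(((10*32)*36))) = 819/(103*((320*36))) = (819/103)/11520 = (819/103)*(1/11520) = 91/131840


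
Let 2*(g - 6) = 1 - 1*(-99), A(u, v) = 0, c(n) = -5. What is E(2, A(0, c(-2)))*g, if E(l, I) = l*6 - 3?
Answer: 504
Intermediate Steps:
g = 56 (g = 6 + (1 - 1*(-99))/2 = 6 + (1 + 99)/2 = 6 + (½)*100 = 6 + 50 = 56)
E(l, I) = -3 + 6*l (E(l, I) = 6*l - 3 = -3 + 6*l)
E(2, A(0, c(-2)))*g = (-3 + 6*2)*56 = (-3 + 12)*56 = 9*56 = 504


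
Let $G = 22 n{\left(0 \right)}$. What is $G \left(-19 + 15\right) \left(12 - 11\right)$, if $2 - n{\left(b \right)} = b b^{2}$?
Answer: $-176$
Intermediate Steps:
$n{\left(b \right)} = 2 - b^{3}$ ($n{\left(b \right)} = 2 - b b^{2} = 2 - b^{3}$)
$G = 44$ ($G = 22 \left(2 - 0^{3}\right) = 22 \left(2 - 0\right) = 22 \left(2 + 0\right) = 22 \cdot 2 = 44$)
$G \left(-19 + 15\right) \left(12 - 11\right) = 44 \left(-19 + 15\right) \left(12 - 11\right) = 44 \left(-4\right) 1 = \left(-176\right) 1 = -176$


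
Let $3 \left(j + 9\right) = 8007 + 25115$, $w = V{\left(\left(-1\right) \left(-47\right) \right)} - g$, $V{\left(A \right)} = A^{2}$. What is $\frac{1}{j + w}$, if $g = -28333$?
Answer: $\frac{3}{124721} \approx 2.4054 \cdot 10^{-5}$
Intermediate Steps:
$w = 30542$ ($w = \left(\left(-1\right) \left(-47\right)\right)^{2} - -28333 = 47^{2} + 28333 = 2209 + 28333 = 30542$)
$j = \frac{33095}{3}$ ($j = -9 + \frac{8007 + 25115}{3} = -9 + \frac{1}{3} \cdot 33122 = -9 + \frac{33122}{3} = \frac{33095}{3} \approx 11032.0$)
$\frac{1}{j + w} = \frac{1}{\frac{33095}{3} + 30542} = \frac{1}{\frac{124721}{3}} = \frac{3}{124721}$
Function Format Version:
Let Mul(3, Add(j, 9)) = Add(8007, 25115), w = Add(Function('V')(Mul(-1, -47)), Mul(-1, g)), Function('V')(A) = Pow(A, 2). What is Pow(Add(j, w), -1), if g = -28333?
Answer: Rational(3, 124721) ≈ 2.4054e-5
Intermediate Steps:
w = 30542 (w = Add(Pow(Mul(-1, -47), 2), Mul(-1, -28333)) = Add(Pow(47, 2), 28333) = Add(2209, 28333) = 30542)
j = Rational(33095, 3) (j = Add(-9, Mul(Rational(1, 3), Add(8007, 25115))) = Add(-9, Mul(Rational(1, 3), 33122)) = Add(-9, Rational(33122, 3)) = Rational(33095, 3) ≈ 11032.)
Pow(Add(j, w), -1) = Pow(Add(Rational(33095, 3), 30542), -1) = Pow(Rational(124721, 3), -1) = Rational(3, 124721)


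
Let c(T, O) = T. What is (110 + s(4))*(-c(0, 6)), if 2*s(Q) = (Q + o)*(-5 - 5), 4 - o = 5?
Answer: 0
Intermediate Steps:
o = -1 (o = 4 - 1*5 = 4 - 5 = -1)
s(Q) = 5 - 5*Q (s(Q) = ((Q - 1)*(-5 - 5))/2 = ((-1 + Q)*(-10))/2 = (10 - 10*Q)/2 = 5 - 5*Q)
(110 + s(4))*(-c(0, 6)) = (110 + (5 - 5*4))*(-1*0) = (110 + (5 - 20))*0 = (110 - 15)*0 = 95*0 = 0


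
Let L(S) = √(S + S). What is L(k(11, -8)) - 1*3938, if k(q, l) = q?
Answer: -3938 + √22 ≈ -3933.3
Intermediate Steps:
L(S) = √2*√S (L(S) = √(2*S) = √2*√S)
L(k(11, -8)) - 1*3938 = √2*√11 - 1*3938 = √22 - 3938 = -3938 + √22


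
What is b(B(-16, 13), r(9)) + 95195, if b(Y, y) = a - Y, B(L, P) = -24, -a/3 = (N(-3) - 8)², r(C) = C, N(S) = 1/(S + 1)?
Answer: 380009/4 ≈ 95002.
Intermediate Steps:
N(S) = 1/(1 + S)
a = -867/4 (a = -3*(1/(1 - 3) - 8)² = -3*(1/(-2) - 8)² = -3*(-½ - 8)² = -3*(-17/2)² = -3*289/4 = -867/4 ≈ -216.75)
b(Y, y) = -867/4 - Y
b(B(-16, 13), r(9)) + 95195 = (-867/4 - 1*(-24)) + 95195 = (-867/4 + 24) + 95195 = -771/4 + 95195 = 380009/4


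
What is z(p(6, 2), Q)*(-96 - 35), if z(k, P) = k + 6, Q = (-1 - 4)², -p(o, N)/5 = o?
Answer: 3144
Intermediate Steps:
p(o, N) = -5*o
Q = 25 (Q = (-5)² = 25)
z(k, P) = 6 + k
z(p(6, 2), Q)*(-96 - 35) = (6 - 5*6)*(-96 - 35) = (6 - 30)*(-131) = -24*(-131) = 3144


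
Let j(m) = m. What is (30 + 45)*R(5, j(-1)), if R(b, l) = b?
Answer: 375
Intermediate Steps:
(30 + 45)*R(5, j(-1)) = (30 + 45)*5 = 75*5 = 375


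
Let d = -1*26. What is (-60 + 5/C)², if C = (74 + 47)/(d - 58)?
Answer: 58982400/14641 ≈ 4028.6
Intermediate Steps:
d = -26
C = -121/84 (C = (74 + 47)/(-26 - 58) = 121/(-84) = 121*(-1/84) = -121/84 ≈ -1.4405)
(-60 + 5/C)² = (-60 + 5/(-121/84))² = (-60 + 5*(-84/121))² = (-60 - 420/121)² = (-7680/121)² = 58982400/14641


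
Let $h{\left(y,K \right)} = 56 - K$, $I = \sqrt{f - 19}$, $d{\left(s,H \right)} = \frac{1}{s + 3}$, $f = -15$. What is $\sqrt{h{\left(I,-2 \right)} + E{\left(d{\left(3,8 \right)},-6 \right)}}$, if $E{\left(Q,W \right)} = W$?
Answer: $2 \sqrt{13} \approx 7.2111$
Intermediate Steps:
$d{\left(s,H \right)} = \frac{1}{3 + s}$
$I = i \sqrt{34}$ ($I = \sqrt{-15 - 19} = \sqrt{-34} = i \sqrt{34} \approx 5.8309 i$)
$\sqrt{h{\left(I,-2 \right)} + E{\left(d{\left(3,8 \right)},-6 \right)}} = \sqrt{\left(56 - -2\right) - 6} = \sqrt{\left(56 + 2\right) - 6} = \sqrt{58 - 6} = \sqrt{52} = 2 \sqrt{13}$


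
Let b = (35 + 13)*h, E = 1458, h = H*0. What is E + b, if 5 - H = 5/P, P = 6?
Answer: 1458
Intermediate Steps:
H = 25/6 (H = 5 - 5/6 = 5 - 1*⅚ = 5 - ⅚ = 25/6 ≈ 4.1667)
h = 0 (h = (25/6)*0 = 0)
b = 0 (b = (35 + 13)*0 = 48*0 = 0)
E + b = 1458 + 0 = 1458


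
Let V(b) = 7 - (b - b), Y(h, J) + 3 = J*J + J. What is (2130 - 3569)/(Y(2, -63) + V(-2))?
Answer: -1439/3910 ≈ -0.36803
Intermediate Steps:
Y(h, J) = -3 + J + J² (Y(h, J) = -3 + (J*J + J) = -3 + (J² + J) = -3 + (J + J²) = -3 + J + J²)
V(b) = 7 (V(b) = 7 - 1*0 = 7 + 0 = 7)
(2130 - 3569)/(Y(2, -63) + V(-2)) = (2130 - 3569)/((-3 - 63 + (-63)²) + 7) = -1439/((-3 - 63 + 3969) + 7) = -1439/(3903 + 7) = -1439/3910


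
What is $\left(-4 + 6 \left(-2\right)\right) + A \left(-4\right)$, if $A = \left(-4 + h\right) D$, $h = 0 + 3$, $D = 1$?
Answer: $-12$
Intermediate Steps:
$h = 3$
$A = -1$ ($A = \left(-4 + 3\right) 1 = \left(-1\right) 1 = -1$)
$\left(-4 + 6 \left(-2\right)\right) + A \left(-4\right) = \left(-4 + 6 \left(-2\right)\right) - -4 = \left(-4 - 12\right) + 4 = -16 + 4 = -12$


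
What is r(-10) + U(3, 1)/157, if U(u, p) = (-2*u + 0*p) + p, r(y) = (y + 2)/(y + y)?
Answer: 289/785 ≈ 0.36815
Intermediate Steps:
r(y) = (2 + y)/(2*y) (r(y) = (2 + y)/((2*y)) = (2 + y)*(1/(2*y)) = (2 + y)/(2*y))
U(u, p) = p - 2*u (U(u, p) = (-2*u + 0) + p = -2*u + p = p - 2*u)
r(-10) + U(3, 1)/157 = (1/2)*(2 - 10)/(-10) + (1 - 2*3)/157 = (1/2)*(-1/10)*(-8) + (1 - 6)*(1/157) = 2/5 - 5*1/157 = 2/5 - 5/157 = 289/785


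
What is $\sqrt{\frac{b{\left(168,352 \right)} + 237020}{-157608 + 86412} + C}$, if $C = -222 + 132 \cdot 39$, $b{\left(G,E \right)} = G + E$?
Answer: $\frac{\sqrt{173280165079}}{5933} \approx 70.162$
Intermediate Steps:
$b{\left(G,E \right)} = E + G$
$C = 4926$ ($C = -222 + 5148 = 4926$)
$\sqrt{\frac{b{\left(168,352 \right)} + 237020}{-157608 + 86412} + C} = \sqrt{\frac{\left(352 + 168\right) + 237020}{-157608 + 86412} + 4926} = \sqrt{\frac{520 + 237020}{-71196} + 4926} = \sqrt{237540 \left(- \frac{1}{71196}\right) + 4926} = \sqrt{- \frac{19795}{5933} + 4926} = \sqrt{\frac{29206163}{5933}} = \frac{\sqrt{173280165079}}{5933}$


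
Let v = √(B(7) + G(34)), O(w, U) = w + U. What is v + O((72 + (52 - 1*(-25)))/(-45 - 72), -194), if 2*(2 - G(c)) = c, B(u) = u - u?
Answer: -22847/117 + I*√15 ≈ -195.27 + 3.873*I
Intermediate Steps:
B(u) = 0
G(c) = 2 - c/2
O(w, U) = U + w
v = I*√15 (v = √(0 + (2 - ½*34)) = √(0 + (2 - 17)) = √(0 - 15) = √(-15) = I*√15 ≈ 3.873*I)
v + O((72 + (52 - 1*(-25)))/(-45 - 72), -194) = I*√15 + (-194 + (72 + (52 - 1*(-25)))/(-45 - 72)) = I*√15 + (-194 + (72 + (52 + 25))/(-117)) = I*√15 + (-194 + (72 + 77)*(-1/117)) = I*√15 + (-194 + 149*(-1/117)) = I*√15 + (-194 - 149/117) = I*√15 - 22847/117 = -22847/117 + I*√15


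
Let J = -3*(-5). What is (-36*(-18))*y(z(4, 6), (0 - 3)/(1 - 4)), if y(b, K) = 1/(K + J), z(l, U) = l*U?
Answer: 81/2 ≈ 40.500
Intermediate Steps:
J = 15
z(l, U) = U*l
y(b, K) = 1/(15 + K) (y(b, K) = 1/(K + 15) = 1/(15 + K))
(-36*(-18))*y(z(4, 6), (0 - 3)/(1 - 4)) = (-36*(-18))/(15 + (0 - 3)/(1 - 4)) = 648/(15 - 3/(-3)) = 648/(15 - 3*(-⅓)) = 648/(15 + 1) = 648/16 = 648*(1/16) = 81/2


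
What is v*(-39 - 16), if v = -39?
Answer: 2145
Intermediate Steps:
v*(-39 - 16) = -39*(-39 - 16) = -39*(-55) = 2145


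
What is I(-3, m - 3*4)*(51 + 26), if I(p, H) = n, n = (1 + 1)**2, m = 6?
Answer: 308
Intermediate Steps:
n = 4 (n = 2**2 = 4)
I(p, H) = 4
I(-3, m - 3*4)*(51 + 26) = 4*(51 + 26) = 4*77 = 308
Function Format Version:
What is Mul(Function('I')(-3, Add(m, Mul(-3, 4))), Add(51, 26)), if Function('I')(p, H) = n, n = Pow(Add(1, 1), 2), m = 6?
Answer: 308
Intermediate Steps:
n = 4 (n = Pow(2, 2) = 4)
Function('I')(p, H) = 4
Mul(Function('I')(-3, Add(m, Mul(-3, 4))), Add(51, 26)) = Mul(4, Add(51, 26)) = Mul(4, 77) = 308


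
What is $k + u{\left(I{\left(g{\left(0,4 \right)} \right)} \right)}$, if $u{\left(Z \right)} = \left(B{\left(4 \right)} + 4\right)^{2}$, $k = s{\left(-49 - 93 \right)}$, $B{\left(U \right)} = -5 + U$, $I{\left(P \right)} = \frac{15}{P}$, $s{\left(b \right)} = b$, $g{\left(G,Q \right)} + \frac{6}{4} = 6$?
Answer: $-133$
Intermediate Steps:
$g{\left(G,Q \right)} = \frac{9}{2}$ ($g{\left(G,Q \right)} = - \frac{3}{2} + 6 = \frac{9}{2}$)
$k = -142$ ($k = -49 - 93 = -142$)
$u{\left(Z \right)} = 9$ ($u{\left(Z \right)} = \left(\left(-5 + 4\right) + 4\right)^{2} = \left(-1 + 4\right)^{2} = 3^{2} = 9$)
$k + u{\left(I{\left(g{\left(0,4 \right)} \right)} \right)} = -142 + 9 = -133$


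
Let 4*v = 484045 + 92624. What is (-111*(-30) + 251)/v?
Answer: 14324/576669 ≈ 0.024839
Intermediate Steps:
v = 576669/4 (v = (484045 + 92624)/4 = (¼)*576669 = 576669/4 ≈ 1.4417e+5)
(-111*(-30) + 251)/v = (-111*(-30) + 251)/(576669/4) = (3330 + 251)*(4/576669) = 3581*(4/576669) = 14324/576669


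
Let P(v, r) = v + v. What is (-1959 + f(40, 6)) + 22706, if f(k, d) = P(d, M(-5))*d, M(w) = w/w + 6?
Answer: 20819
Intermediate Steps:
M(w) = 7 (M(w) = 1 + 6 = 7)
P(v, r) = 2*v
f(k, d) = 2*d² (f(k, d) = (2*d)*d = 2*d²)
(-1959 + f(40, 6)) + 22706 = (-1959 + 2*6²) + 22706 = (-1959 + 2*36) + 22706 = (-1959 + 72) + 22706 = -1887 + 22706 = 20819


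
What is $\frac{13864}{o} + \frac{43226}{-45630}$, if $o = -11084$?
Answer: $- \frac{138966413}{63220365} \approx -2.1981$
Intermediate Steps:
$\frac{13864}{o} + \frac{43226}{-45630} = \frac{13864}{-11084} + \frac{43226}{-45630} = 13864 \left(- \frac{1}{11084}\right) + 43226 \left(- \frac{1}{45630}\right) = - \frac{3466}{2771} - \frac{21613}{22815} = - \frac{138966413}{63220365}$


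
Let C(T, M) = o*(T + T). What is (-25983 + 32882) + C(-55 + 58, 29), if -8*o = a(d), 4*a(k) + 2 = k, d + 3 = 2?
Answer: 110393/16 ≈ 6899.6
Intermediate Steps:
d = -1 (d = -3 + 2 = -1)
a(k) = -1/2 + k/4
o = 3/32 (o = -(-1/2 + (1/4)*(-1))/8 = -(-1/2 - 1/4)/8 = -1/8*(-3/4) = 3/32 ≈ 0.093750)
C(T, M) = 3*T/16 (C(T, M) = 3*(T + T)/32 = 3*(2*T)/32 = 3*T/16)
(-25983 + 32882) + C(-55 + 58, 29) = (-25983 + 32882) + 3*(-55 + 58)/16 = 6899 + (3/16)*3 = 6899 + 9/16 = 110393/16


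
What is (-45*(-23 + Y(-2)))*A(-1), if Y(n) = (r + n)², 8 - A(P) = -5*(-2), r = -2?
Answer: -630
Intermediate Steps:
A(P) = -2 (A(P) = 8 - (-5)*(-2) = 8 - 1*10 = 8 - 10 = -2)
Y(n) = (-2 + n)²
(-45*(-23 + Y(-2)))*A(-1) = -45*(-23 + (-2 - 2)²)*(-2) = -45*(-23 + (-4)²)*(-2) = -45*(-23 + 16)*(-2) = -45*(-7)*(-2) = 315*(-2) = -630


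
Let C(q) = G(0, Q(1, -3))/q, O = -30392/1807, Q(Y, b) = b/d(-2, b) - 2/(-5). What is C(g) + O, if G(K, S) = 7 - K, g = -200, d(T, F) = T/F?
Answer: -6091049/361400 ≈ -16.854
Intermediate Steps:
Q(Y, b) = ⅖ - b²/2 (Q(Y, b) = b/((-2/b)) - 2/(-5) = b*(-b/2) - 2*(-⅕) = -b²/2 + ⅖ = ⅖ - b²/2)
O = -30392/1807 (O = -30392*1/1807 = -30392/1807 ≈ -16.819)
C(q) = 7/q (C(q) = (7 - 1*0)/q = (7 + 0)/q = 7/q)
C(g) + O = 7/(-200) - 30392/1807 = 7*(-1/200) - 30392/1807 = -7/200 - 30392/1807 = -6091049/361400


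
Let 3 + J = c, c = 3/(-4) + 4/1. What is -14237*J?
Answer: -14237/4 ≈ -3559.3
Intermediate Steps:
c = 13/4 (c = 3*(-1/4) + 4*1 = -3/4 + 4 = 13/4 ≈ 3.2500)
J = 1/4 (J = -3 + 13/4 = 1/4 ≈ 0.25000)
-14237*J = -14237*1/4 = -14237/4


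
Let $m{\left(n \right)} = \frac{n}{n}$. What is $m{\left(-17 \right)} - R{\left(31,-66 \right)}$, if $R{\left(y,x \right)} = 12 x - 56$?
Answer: $849$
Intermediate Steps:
$m{\left(n \right)} = 1$
$R{\left(y,x \right)} = -56 + 12 x$
$m{\left(-17 \right)} - R{\left(31,-66 \right)} = 1 - \left(-56 + 12 \left(-66\right)\right) = 1 - \left(-56 - 792\right) = 1 - -848 = 1 + 848 = 849$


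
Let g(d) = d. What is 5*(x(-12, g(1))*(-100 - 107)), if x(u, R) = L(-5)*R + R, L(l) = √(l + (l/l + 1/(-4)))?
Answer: -1035 - 1035*I*√17/2 ≈ -1035.0 - 2133.7*I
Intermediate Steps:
L(l) = √(¾ + l) (L(l) = √(l + (1 + 1*(-¼))) = √(l + (1 - ¼)) = √(l + ¾) = √(¾ + l))
x(u, R) = R + I*R*√17/2 (x(u, R) = (√(3 + 4*(-5))/2)*R + R = (√(3 - 20)/2)*R + R = (√(-17)/2)*R + R = ((I*√17)/2)*R + R = (I*√17/2)*R + R = I*R*√17/2 + R = R + I*R*√17/2)
5*(x(-12, g(1))*(-100 - 107)) = 5*(((½)*1*(2 + I*√17))*(-100 - 107)) = 5*((1 + I*√17/2)*(-207)) = 5*(-207 - 207*I*√17/2) = -1035 - 1035*I*√17/2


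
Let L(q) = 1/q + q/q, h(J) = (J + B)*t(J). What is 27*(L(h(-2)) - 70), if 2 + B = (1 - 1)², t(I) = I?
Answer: -14877/8 ≈ -1859.6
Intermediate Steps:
B = -2 (B = -2 + (1 - 1)² = -2 + 0² = -2 + 0 = -2)
h(J) = J*(-2 + J) (h(J) = (J - 2)*J = (-2 + J)*J = J*(-2 + J))
L(q) = 1 + 1/q (L(q) = 1/q + 1 = 1 + 1/q)
27*(L(h(-2)) - 70) = 27*((1 - 2*(-2 - 2))/((-2*(-2 - 2))) - 70) = 27*((1 - 2*(-4))/((-2*(-4))) - 70) = 27*((1 + 8)/8 - 70) = 27*((⅛)*9 - 70) = 27*(9/8 - 70) = 27*(-551/8) = -14877/8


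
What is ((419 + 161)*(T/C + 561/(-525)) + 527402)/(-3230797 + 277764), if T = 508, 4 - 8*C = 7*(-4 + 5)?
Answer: 27187066/310068465 ≈ 0.087681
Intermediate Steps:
C = -3/8 (C = 1/2 - 7*(-4 + 5)/8 = 1/2 - 7/8 = -3/8 ≈ -0.37500)
((419 + 161)*(T/C + 561/(-525)) + 527402)/(-3230797 + 277764) = ((419 + 161)*(508/(-3/8) + 561/(-525)) + 527402)/(-3230797 + 277764) = (580*(508*(-8/3) + 561*(-1/525)) + 527402)/(-2953033) = (580*(-4064/3 - 187/175) + 527402)*(-1/2953033) = (580*(-711761/525) + 527402)*(-1/2953033) = (-82564276/105 + 527402)*(-1/2953033) = -27187066/105*(-1/2953033) = 27187066/310068465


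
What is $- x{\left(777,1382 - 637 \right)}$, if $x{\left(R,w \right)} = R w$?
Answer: $-578865$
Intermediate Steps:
$- x{\left(777,1382 - 637 \right)} = - 777 \left(1382 - 637\right) = - 777 \cdot 745 = \left(-1\right) 578865 = -578865$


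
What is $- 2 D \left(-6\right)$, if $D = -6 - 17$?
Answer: $-276$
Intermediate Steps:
$D = -23$ ($D = -6 - 17 = -23$)
$- 2 D \left(-6\right) = \left(-2\right) \left(-23\right) \left(-6\right) = 46 \left(-6\right) = -276$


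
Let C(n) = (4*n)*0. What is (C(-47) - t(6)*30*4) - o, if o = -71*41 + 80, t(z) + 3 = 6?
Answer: 2471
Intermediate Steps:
t(z) = 3 (t(z) = -3 + 6 = 3)
C(n) = 0
o = -2831 (o = -2911 + 80 = -2831)
(C(-47) - t(6)*30*4) - o = (0 - 3*30*4) - 1*(-2831) = (0 - 90*4) + 2831 = (0 - 1*360) + 2831 = (0 - 360) + 2831 = -360 + 2831 = 2471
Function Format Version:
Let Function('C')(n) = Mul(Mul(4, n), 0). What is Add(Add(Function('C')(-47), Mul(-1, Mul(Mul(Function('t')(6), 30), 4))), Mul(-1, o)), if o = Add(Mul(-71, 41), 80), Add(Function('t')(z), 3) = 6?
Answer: 2471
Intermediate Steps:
Function('t')(z) = 3 (Function('t')(z) = Add(-3, 6) = 3)
Function('C')(n) = 0
o = -2831 (o = Add(-2911, 80) = -2831)
Add(Add(Function('C')(-47), Mul(-1, Mul(Mul(Function('t')(6), 30), 4))), Mul(-1, o)) = Add(Add(0, Mul(-1, Mul(Mul(3, 30), 4))), Mul(-1, -2831)) = Add(Add(0, Mul(-1, Mul(90, 4))), 2831) = Add(Add(0, Mul(-1, 360)), 2831) = Add(Add(0, -360), 2831) = Add(-360, 2831) = 2471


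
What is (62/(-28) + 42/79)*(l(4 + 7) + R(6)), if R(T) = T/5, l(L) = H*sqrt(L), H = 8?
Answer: -5583/2765 - 7444*sqrt(11)/553 ≈ -46.665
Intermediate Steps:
l(L) = 8*sqrt(L)
R(T) = T/5 (R(T) = T*(1/5) = T/5)
(62/(-28) + 42/79)*(l(4 + 7) + R(6)) = (62/(-28) + 42/79)*(8*sqrt(4 + 7) + (1/5)*6) = (62*(-1/28) + 42*(1/79))*(8*sqrt(11) + 6/5) = (-31/14 + 42/79)*(6/5 + 8*sqrt(11)) = -1861*(6/5 + 8*sqrt(11))/1106 = -5583/2765 - 7444*sqrt(11)/553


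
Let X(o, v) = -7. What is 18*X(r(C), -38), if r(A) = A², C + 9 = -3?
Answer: -126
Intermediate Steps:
C = -12 (C = -9 - 3 = -12)
18*X(r(C), -38) = 18*(-7) = -126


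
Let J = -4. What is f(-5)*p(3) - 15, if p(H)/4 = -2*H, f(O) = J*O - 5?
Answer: -375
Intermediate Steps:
f(O) = -5 - 4*O (f(O) = -4*O - 5 = -5 - 4*O)
p(H) = -8*H (p(H) = 4*(-2*H) = -8*H)
f(-5)*p(3) - 15 = (-5 - 4*(-5))*(-8*3) - 15 = (-5 + 20)*(-24) - 15 = 15*(-24) - 15 = -360 - 15 = -375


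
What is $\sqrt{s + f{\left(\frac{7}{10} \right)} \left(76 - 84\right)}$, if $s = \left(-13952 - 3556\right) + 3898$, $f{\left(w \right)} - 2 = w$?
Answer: $\frac{i \sqrt{340790}}{5} \approx 116.75 i$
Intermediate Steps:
$f{\left(w \right)} = 2 + w$
$s = -13610$ ($s = -17508 + 3898 = -13610$)
$\sqrt{s + f{\left(\frac{7}{10} \right)} \left(76 - 84\right)} = \sqrt{-13610 + \left(2 + \frac{7}{10}\right) \left(76 - 84\right)} = \sqrt{-13610 + \left(2 + 7 \cdot \frac{1}{10}\right) \left(-8\right)} = \sqrt{-13610 + \left(2 + \frac{7}{10}\right) \left(-8\right)} = \sqrt{-13610 + \frac{27}{10} \left(-8\right)} = \sqrt{-13610 - \frac{108}{5}} = \sqrt{- \frac{68158}{5}} = \frac{i \sqrt{340790}}{5}$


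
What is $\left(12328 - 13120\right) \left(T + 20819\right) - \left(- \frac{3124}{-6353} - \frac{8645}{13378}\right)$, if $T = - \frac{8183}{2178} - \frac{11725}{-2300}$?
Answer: $- \frac{354571298465630371}{21502579802} \approx -1.649 \cdot 10^{7}$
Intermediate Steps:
$T = \frac{134323}{100188}$ ($T = \left(-8183\right) \frac{1}{2178} - - \frac{469}{92} = - \frac{8183}{2178} + \frac{469}{92} = \frac{134323}{100188} \approx 1.3407$)
$\left(12328 - 13120\right) \left(T + 20819\right) - \left(- \frac{3124}{-6353} - \frac{8645}{13378}\right) = \left(12328 - 13120\right) \left(\frac{134323}{100188} + 20819\right) - \left(- \frac{3124}{-6353} - \frac{8645}{13378}\right) = \left(-792\right) \frac{2085948295}{100188} - \left(\left(-3124\right) \left(- \frac{1}{6353}\right) - \frac{8645}{13378}\right) = - \frac{4171896590}{253} - \left(\frac{3124}{6353} - \frac{8645}{13378}\right) = - \frac{4171896590}{253} - - \frac{13128813}{84990434} = - \frac{4171896590}{253} + \frac{13128813}{84990434} = - \frac{354571298465630371}{21502579802}$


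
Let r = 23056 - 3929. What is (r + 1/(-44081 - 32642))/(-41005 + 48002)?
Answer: 1467480820/536830831 ≈ 2.7336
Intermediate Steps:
r = 19127
(r + 1/(-44081 - 32642))/(-41005 + 48002) = (19127 + 1/(-44081 - 32642))/(-41005 + 48002) = (19127 + 1/(-76723))/6997 = (19127 - 1/76723)*(1/6997) = (1467480820/76723)*(1/6997) = 1467480820/536830831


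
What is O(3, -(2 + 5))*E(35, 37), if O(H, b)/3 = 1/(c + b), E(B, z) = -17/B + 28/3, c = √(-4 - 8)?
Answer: -929/305 - 1858*I*√3/2135 ≈ -3.0459 - 1.5073*I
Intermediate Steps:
c = 2*I*√3 (c = √(-12) = 2*I*√3 ≈ 3.4641*I)
E(B, z) = 28/3 - 17/B (E(B, z) = -17/B + 28*(⅓) = -17/B + 28/3 = 28/3 - 17/B)
O(H, b) = 3/(b + 2*I*√3) (O(H, b) = 3/(2*I*√3 + b) = 3/(b + 2*I*√3))
O(3, -(2 + 5))*E(35, 37) = (3/(-(2 + 5) + 2*I*√3))*(28/3 - 17/35) = (3/(-1*7 + 2*I*√3))*(28/3 - 17*1/35) = (3/(-7 + 2*I*√3))*(28/3 - 17/35) = (3/(-7 + 2*I*√3))*(929/105) = 929/(35*(-7 + 2*I*√3))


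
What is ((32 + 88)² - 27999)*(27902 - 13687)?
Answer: -193309785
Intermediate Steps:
((32 + 88)² - 27999)*(27902 - 13687) = (120² - 27999)*14215 = (14400 - 27999)*14215 = -13599*14215 = -193309785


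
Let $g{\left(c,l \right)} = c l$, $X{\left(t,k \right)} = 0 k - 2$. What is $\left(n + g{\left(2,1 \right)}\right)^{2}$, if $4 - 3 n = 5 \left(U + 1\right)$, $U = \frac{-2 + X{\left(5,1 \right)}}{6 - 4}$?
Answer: $25$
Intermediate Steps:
$X{\left(t,k \right)} = -2$ ($X{\left(t,k \right)} = 0 - 2 = -2$)
$U = -2$ ($U = \frac{-2 - 2}{6 - 4} = - \frac{4}{2} = \left(-4\right) \frac{1}{2} = -2$)
$n = 3$ ($n = \frac{4}{3} - \frac{5 \left(-2 + 1\right)}{3} = \frac{4}{3} - \frac{5 \left(-1\right)}{3} = \frac{4}{3} - - \frac{5}{3} = \frac{4}{3} + \frac{5}{3} = 3$)
$\left(n + g{\left(2,1 \right)}\right)^{2} = \left(3 + 2 \cdot 1\right)^{2} = \left(3 + 2\right)^{2} = 5^{2} = 25$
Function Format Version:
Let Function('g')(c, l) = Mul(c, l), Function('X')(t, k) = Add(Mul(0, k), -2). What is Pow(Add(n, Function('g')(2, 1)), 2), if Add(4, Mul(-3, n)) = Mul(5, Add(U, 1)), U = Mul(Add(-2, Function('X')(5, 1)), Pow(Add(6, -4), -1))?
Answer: 25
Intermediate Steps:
Function('X')(t, k) = -2 (Function('X')(t, k) = Add(0, -2) = -2)
U = -2 (U = Mul(Add(-2, -2), Pow(Add(6, -4), -1)) = Mul(-4, Pow(2, -1)) = Mul(-4, Rational(1, 2)) = -2)
n = 3 (n = Add(Rational(4, 3), Mul(Rational(-1, 3), Mul(5, Add(-2, 1)))) = Add(Rational(4, 3), Mul(Rational(-1, 3), Mul(5, -1))) = Add(Rational(4, 3), Mul(Rational(-1, 3), -5)) = Add(Rational(4, 3), Rational(5, 3)) = 3)
Pow(Add(n, Function('g')(2, 1)), 2) = Pow(Add(3, Mul(2, 1)), 2) = Pow(Add(3, 2), 2) = Pow(5, 2) = 25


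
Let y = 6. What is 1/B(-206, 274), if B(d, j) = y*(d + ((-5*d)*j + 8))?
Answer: 1/1692132 ≈ 5.9097e-7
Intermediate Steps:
B(d, j) = 48 + 6*d - 30*d*j (B(d, j) = 6*(d + ((-5*d)*j + 8)) = 6*(d + (-5*d*j + 8)) = 6*(d + (8 - 5*d*j)) = 6*(8 + d - 5*d*j) = 48 + 6*d - 30*d*j)
1/B(-206, 274) = 1/(48 + 6*(-206) - 30*(-206)*274) = 1/(48 - 1236 + 1693320) = 1/1692132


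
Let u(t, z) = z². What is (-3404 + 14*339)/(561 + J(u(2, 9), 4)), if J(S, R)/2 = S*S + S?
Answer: 1342/13845 ≈ 0.096930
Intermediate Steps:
J(S, R) = 2*S + 2*S² (J(S, R) = 2*(S*S + S) = 2*(S² + S) = 2*(S + S²) = 2*S + 2*S²)
(-3404 + 14*339)/(561 + J(u(2, 9), 4)) = (-3404 + 14*339)/(561 + 2*9²*(1 + 9²)) = (-3404 + 4746)/(561 + 2*81*(1 + 81)) = 1342/(561 + 2*81*82) = 1342/(561 + 13284) = 1342/13845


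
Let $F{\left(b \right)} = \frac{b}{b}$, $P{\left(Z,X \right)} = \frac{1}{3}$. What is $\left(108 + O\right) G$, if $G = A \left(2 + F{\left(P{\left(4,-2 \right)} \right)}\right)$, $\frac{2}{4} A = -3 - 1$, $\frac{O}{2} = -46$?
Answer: $-384$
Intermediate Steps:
$P{\left(Z,X \right)} = \frac{1}{3}$
$O = -92$ ($O = 2 \left(-46\right) = -92$)
$F{\left(b \right)} = 1$
$A = -8$ ($A = 2 \left(-3 - 1\right) = 2 \left(-4\right) = -8$)
$G = -24$ ($G = - 8 \left(2 + 1\right) = \left(-8\right) 3 = -24$)
$\left(108 + O\right) G = \left(108 - 92\right) \left(-24\right) = 16 \left(-24\right) = -384$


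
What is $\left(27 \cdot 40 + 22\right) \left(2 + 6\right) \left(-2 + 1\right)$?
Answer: $-8816$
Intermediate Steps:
$\left(27 \cdot 40 + 22\right) \left(2 + 6\right) \left(-2 + 1\right) = \left(1080 + 22\right) 8 \left(-1\right) = 1102 \left(-8\right) = -8816$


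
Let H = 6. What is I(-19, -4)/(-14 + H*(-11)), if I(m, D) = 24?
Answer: -3/10 ≈ -0.30000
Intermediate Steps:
I(-19, -4)/(-14 + H*(-11)) = 24/(-14 + 6*(-11)) = 24/(-14 - 66) = 24/(-80) = 24*(-1/80) = -3/10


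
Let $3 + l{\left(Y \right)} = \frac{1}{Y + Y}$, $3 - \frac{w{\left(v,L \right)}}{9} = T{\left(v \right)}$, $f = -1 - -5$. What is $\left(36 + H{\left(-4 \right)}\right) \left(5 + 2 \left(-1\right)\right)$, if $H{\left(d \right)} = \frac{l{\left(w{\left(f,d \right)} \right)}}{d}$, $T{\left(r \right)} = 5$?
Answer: $\frac{5293}{48} \approx 110.27$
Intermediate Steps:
$f = 4$ ($f = -1 + 5 = 4$)
$w{\left(v,L \right)} = -18$ ($w{\left(v,L \right)} = 27 - 45 = -18$)
$l{\left(Y \right)} = -3 + \frac{1}{2 Y}$ ($l{\left(Y \right)} = -3 + \frac{1}{Y + Y} = -3 + \frac{1}{2 Y}$)
$H{\left(d \right)} = - \frac{109}{36 d}$ ($H{\left(d \right)} = \frac{-3 + \frac{1}{2 \left(-18\right)}}{d} = \frac{-3 + \frac{1}{2} \left(- \frac{1}{18}\right)}{d} = \frac{-3 - \frac{1}{36}}{d} = - \frac{109}{36 d}$)
$\left(36 + H{\left(-4 \right)}\right) \left(5 + 2 \left(-1\right)\right) = \left(36 - \frac{109}{36 \left(-4\right)}\right) \left(5 + 2 \left(-1\right)\right) = \left(36 - - \frac{109}{144}\right) \left(5 - 2\right) = \left(36 + \frac{109}{144}\right) 3 = \frac{5293}{144} \cdot 3 = \frac{5293}{48}$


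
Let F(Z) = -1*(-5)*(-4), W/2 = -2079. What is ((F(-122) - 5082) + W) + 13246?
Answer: 3986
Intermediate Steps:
W = -4158 (W = 2*(-2079) = -4158)
F(Z) = -20 (F(Z) = 5*(-4) = -20)
((F(-122) - 5082) + W) + 13246 = ((-20 - 5082) - 4158) + 13246 = (-5102 - 4158) + 13246 = -9260 + 13246 = 3986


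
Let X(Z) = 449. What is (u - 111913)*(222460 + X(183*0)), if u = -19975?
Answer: -29399022192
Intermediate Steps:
(u - 111913)*(222460 + X(183*0)) = (-19975 - 111913)*(222460 + 449) = -131888*222909 = -29399022192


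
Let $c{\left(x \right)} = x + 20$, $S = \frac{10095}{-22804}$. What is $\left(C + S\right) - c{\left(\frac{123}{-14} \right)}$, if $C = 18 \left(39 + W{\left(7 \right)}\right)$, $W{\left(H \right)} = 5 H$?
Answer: $\frac{210763717}{159628} \approx 1320.3$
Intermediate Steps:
$S = - \frac{10095}{22804}$ ($S = 10095 \left(- \frac{1}{22804}\right) = - \frac{10095}{22804} \approx -0.44269$)
$C = 1332$ ($C = 18 \left(39 + 5 \cdot 7\right) = 18 \left(39 + 35\right) = 18 \cdot 74 = 1332$)
$c{\left(x \right)} = 20 + x$
$\left(C + S\right) - c{\left(\frac{123}{-14} \right)} = \left(1332 - \frac{10095}{22804}\right) - \left(20 + \frac{123}{-14}\right) = \frac{30364833}{22804} - \left(20 + 123 \left(- \frac{1}{14}\right)\right) = \frac{30364833}{22804} - \left(20 - \frac{123}{14}\right) = \frac{30364833}{22804} - \frac{157}{14} = \frac{210763717}{159628}$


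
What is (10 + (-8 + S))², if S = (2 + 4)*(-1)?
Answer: 16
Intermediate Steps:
S = -6 (S = 6*(-1) = -6)
(10 + (-8 + S))² = (10 + (-8 - 6))² = (10 - 14)² = (-4)² = 16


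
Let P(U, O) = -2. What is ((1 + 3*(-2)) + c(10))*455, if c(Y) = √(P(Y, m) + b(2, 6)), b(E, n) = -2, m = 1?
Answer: -2275 + 910*I ≈ -2275.0 + 910.0*I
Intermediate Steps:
c(Y) = 2*I (c(Y) = √(-2 - 2) = √(-4) = 2*I)
((1 + 3*(-2)) + c(10))*455 = ((1 + 3*(-2)) + 2*I)*455 = ((1 - 6) + 2*I)*455 = (-5 + 2*I)*455 = -2275 + 910*I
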